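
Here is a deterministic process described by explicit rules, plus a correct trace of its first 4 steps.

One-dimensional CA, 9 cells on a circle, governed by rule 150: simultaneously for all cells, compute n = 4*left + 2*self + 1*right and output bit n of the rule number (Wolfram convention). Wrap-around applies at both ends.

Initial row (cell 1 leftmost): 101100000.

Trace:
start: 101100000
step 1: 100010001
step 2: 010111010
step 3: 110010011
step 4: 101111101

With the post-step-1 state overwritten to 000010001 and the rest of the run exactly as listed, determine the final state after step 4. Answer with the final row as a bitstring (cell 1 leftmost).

000011011

state after step 1 := 000010001
step 2: 100111011
step 3: 011010001
step 4: 000011011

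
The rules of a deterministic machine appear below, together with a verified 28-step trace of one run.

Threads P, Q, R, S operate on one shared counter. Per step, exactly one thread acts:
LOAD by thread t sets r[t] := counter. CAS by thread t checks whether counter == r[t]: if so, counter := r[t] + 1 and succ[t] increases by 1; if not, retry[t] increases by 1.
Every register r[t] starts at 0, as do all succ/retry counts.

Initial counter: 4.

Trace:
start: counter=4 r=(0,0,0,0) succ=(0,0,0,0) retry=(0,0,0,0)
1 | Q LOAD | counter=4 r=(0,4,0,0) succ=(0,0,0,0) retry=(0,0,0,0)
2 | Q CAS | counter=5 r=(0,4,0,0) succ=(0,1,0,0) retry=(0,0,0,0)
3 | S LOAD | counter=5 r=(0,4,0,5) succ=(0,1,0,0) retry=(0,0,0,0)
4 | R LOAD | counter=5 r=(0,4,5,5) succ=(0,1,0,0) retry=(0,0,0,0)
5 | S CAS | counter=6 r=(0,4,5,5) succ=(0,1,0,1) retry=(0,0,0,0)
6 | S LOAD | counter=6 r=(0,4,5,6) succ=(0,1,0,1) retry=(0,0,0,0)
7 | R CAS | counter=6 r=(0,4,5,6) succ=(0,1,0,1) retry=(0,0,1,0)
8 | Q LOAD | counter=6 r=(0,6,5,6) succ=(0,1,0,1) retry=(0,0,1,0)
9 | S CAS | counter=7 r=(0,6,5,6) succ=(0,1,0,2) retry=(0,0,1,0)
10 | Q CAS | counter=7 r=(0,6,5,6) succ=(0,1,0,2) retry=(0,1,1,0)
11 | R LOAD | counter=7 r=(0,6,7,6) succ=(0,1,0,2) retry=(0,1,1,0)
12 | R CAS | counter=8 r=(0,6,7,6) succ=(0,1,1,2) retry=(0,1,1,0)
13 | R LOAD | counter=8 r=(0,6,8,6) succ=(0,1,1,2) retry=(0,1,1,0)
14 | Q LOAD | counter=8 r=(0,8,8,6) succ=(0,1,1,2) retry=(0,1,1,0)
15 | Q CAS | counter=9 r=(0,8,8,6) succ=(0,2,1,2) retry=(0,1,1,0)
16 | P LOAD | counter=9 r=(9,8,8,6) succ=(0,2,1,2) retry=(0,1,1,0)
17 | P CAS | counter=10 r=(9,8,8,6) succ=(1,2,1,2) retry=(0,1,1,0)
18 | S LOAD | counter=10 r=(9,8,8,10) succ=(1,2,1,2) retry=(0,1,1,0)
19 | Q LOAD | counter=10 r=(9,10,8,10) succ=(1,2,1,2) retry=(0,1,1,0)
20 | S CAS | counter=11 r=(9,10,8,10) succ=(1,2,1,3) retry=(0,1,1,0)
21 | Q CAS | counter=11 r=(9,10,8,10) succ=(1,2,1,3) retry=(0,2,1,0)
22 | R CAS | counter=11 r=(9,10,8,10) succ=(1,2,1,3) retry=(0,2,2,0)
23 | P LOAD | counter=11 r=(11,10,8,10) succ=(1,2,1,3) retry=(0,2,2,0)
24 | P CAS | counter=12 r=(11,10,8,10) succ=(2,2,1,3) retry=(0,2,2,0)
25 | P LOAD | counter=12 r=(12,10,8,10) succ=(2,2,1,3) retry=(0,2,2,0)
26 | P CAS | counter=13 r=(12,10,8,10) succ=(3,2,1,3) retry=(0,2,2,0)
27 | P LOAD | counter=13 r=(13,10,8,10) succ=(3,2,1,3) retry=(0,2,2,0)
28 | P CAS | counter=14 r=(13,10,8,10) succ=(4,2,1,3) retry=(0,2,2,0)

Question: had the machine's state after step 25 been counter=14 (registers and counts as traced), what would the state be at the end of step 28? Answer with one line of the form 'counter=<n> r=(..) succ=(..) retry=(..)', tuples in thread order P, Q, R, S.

counter=15 r=(14,10,8,10) succ=(3,2,1,3) retry=(1,2,2,0)

state after step 25 := counter=14 r=(12,10,8,10) succ=(2,2,1,3) retry=(0,2,2,0)
26 | P CAS | counter=14 r=(12,10,8,10) succ=(2,2,1,3) retry=(1,2,2,0)
27 | P LOAD | counter=14 r=(14,10,8,10) succ=(2,2,1,3) retry=(1,2,2,0)
28 | P CAS | counter=15 r=(14,10,8,10) succ=(3,2,1,3) retry=(1,2,2,0)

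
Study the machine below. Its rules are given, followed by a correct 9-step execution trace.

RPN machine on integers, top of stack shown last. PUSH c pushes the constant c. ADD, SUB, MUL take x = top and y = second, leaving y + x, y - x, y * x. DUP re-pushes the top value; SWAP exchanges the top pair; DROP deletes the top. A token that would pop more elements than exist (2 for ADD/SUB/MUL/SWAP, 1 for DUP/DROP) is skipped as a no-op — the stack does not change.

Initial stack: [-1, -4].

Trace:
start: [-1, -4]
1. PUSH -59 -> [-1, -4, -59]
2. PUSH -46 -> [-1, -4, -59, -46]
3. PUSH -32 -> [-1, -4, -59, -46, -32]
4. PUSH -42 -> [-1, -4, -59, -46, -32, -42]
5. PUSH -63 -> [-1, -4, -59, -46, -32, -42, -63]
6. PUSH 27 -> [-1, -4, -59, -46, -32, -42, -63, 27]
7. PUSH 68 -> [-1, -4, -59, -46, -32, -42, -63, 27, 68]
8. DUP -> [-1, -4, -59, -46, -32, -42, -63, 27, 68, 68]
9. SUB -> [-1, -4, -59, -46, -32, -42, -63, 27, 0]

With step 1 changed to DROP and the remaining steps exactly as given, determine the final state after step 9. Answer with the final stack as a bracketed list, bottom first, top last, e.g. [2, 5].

(re-executing from step 1 with the substitution; state before step 1: [-1, -4])
1. DROP -> [-1]
2. PUSH -46 -> [-1, -46]
3. PUSH -32 -> [-1, -46, -32]
4. PUSH -42 -> [-1, -46, -32, -42]
5. PUSH -63 -> [-1, -46, -32, -42, -63]
6. PUSH 27 -> [-1, -46, -32, -42, -63, 27]
7. PUSH 68 -> [-1, -46, -32, -42, -63, 27, 68]
8. DUP -> [-1, -46, -32, -42, -63, 27, 68, 68]
9. SUB -> [-1, -46, -32, -42, -63, 27, 0]

[-1, -46, -32, -42, -63, 27, 0]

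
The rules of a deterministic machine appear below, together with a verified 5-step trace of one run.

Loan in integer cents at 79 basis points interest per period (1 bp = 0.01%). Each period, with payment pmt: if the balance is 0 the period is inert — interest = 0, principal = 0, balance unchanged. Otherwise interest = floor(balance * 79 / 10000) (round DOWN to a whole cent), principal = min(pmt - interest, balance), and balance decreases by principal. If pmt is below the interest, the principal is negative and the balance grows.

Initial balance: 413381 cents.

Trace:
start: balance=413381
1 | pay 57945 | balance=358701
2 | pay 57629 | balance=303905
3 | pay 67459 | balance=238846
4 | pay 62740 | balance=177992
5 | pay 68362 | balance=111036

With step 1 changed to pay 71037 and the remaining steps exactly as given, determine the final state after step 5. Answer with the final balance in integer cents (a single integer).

97526

(re-executing from step 1 with the substitution; state before step 1: balance=413381)
1 | pay 71037 | balance=345609
2 | pay 57629 | balance=290710
3 | pay 67459 | balance=225547
4 | pay 62740 | balance=164588
5 | pay 68362 | balance=97526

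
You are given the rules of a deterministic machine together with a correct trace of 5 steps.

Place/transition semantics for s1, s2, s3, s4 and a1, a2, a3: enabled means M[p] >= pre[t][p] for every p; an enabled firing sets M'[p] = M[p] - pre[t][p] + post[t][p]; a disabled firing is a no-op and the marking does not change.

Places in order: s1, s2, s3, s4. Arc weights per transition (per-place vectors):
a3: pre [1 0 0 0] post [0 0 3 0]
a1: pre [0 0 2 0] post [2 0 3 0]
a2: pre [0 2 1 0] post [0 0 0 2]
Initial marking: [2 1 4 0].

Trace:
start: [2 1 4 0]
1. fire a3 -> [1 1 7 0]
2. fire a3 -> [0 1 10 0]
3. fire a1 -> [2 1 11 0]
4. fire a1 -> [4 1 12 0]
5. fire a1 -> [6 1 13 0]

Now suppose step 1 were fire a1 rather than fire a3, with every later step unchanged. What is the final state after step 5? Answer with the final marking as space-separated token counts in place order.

(re-executing from step 1 with the substitution; state before step 1: [2 1 4 0])
1. fire a1 -> [4 1 5 0]
2. fire a3 -> [3 1 8 0]
3. fire a1 -> [5 1 9 0]
4. fire a1 -> [7 1 10 0]
5. fire a1 -> [9 1 11 0]

9 1 11 0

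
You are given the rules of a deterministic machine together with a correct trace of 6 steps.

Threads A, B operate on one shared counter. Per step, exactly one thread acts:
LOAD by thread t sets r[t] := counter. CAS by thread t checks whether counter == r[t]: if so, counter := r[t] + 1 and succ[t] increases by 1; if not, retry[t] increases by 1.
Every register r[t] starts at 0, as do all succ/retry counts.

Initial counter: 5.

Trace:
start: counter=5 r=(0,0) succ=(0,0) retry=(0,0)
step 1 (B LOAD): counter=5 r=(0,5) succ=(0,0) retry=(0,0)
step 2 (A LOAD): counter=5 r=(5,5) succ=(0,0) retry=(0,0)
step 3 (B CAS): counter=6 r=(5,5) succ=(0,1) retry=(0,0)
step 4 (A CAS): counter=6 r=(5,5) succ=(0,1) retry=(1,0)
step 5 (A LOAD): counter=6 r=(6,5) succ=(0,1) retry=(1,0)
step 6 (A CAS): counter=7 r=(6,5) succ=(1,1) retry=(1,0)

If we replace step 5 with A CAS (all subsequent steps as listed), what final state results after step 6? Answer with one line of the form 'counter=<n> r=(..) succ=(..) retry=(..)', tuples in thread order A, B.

(re-executing from step 5 with the substitution; state before step 5: counter=6 r=(5,5) succ=(0,1) retry=(1,0))
step 5 (A CAS): counter=6 r=(5,5) succ=(0,1) retry=(2,0)
step 6 (A CAS): counter=6 r=(5,5) succ=(0,1) retry=(3,0)

counter=6 r=(5,5) succ=(0,1) retry=(3,0)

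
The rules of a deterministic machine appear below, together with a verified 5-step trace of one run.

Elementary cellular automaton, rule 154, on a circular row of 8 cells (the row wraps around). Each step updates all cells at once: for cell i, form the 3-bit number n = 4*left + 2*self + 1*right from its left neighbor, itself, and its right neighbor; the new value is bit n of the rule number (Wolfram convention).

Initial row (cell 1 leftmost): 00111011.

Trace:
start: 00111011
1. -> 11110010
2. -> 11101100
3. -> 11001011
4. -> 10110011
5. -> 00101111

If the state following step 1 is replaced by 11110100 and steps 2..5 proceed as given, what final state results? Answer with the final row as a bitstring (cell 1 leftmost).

state after step 1 := 11110100
2. -> 11100011
3. -> 11010111
4. -> 10000111
5. -> 01001111

01001111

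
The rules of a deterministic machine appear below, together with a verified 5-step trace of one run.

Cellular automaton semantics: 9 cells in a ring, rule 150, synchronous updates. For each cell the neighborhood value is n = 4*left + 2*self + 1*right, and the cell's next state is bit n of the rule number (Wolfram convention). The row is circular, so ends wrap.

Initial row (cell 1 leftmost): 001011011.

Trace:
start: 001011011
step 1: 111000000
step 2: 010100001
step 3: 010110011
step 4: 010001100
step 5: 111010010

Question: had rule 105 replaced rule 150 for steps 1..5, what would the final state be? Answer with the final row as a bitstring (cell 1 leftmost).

000101101

(re-executing steps 1..5 under rule 105; state before step 1: 001011011)
step 1: 000111111
step 2: 010100001
step 3: 101001100
step 4: 010001100
step 5: 000101101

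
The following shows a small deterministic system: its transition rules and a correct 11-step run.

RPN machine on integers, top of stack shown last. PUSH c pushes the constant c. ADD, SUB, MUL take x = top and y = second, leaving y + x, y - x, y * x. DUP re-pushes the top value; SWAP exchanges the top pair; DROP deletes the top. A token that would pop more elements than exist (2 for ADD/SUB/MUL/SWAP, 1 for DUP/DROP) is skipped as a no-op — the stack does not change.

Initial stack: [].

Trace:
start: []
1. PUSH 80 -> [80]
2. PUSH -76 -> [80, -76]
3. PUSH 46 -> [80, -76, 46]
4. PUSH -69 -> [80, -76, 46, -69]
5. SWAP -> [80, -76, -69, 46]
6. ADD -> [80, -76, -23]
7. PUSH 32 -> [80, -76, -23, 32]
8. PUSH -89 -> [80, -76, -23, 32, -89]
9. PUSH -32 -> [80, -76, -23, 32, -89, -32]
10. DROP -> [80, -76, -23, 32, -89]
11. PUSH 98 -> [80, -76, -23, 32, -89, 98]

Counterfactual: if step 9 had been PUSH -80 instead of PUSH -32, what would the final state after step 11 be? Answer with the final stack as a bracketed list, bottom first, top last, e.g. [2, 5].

[80, -76, -23, 32, -89, 98]

(re-executing from step 9 with the substitution; state before step 9: [80, -76, -23, 32, -89])
9. PUSH -80 -> [80, -76, -23, 32, -89, -80]
10. DROP -> [80, -76, -23, 32, -89]
11. PUSH 98 -> [80, -76, -23, 32, -89, 98]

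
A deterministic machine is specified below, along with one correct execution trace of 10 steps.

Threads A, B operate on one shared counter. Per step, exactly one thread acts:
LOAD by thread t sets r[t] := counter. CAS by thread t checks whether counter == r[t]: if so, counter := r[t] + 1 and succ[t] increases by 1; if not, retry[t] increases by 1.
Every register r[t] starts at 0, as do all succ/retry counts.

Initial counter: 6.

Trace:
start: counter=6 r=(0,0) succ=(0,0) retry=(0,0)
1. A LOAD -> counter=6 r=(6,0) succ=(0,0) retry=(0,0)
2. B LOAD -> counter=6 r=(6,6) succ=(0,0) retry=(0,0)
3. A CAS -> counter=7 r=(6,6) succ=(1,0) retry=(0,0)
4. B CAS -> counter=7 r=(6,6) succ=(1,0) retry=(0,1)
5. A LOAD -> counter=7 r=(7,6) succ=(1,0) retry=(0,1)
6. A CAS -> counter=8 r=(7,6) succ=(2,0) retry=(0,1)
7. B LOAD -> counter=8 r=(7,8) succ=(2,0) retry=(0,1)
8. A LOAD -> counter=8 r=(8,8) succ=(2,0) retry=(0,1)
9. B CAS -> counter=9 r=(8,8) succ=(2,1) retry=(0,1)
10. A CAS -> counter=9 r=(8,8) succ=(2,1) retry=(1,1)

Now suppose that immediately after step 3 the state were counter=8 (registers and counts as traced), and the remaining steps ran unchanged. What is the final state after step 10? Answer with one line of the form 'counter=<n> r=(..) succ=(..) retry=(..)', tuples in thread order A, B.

counter=10 r=(9,9) succ=(2,1) retry=(1,1)

state after step 3 := counter=8 r=(6,6) succ=(1,0) retry=(0,0)
4. B CAS -> counter=8 r=(6,6) succ=(1,0) retry=(0,1)
5. A LOAD -> counter=8 r=(8,6) succ=(1,0) retry=(0,1)
6. A CAS -> counter=9 r=(8,6) succ=(2,0) retry=(0,1)
7. B LOAD -> counter=9 r=(8,9) succ=(2,0) retry=(0,1)
8. A LOAD -> counter=9 r=(9,9) succ=(2,0) retry=(0,1)
9. B CAS -> counter=10 r=(9,9) succ=(2,1) retry=(0,1)
10. A CAS -> counter=10 r=(9,9) succ=(2,1) retry=(1,1)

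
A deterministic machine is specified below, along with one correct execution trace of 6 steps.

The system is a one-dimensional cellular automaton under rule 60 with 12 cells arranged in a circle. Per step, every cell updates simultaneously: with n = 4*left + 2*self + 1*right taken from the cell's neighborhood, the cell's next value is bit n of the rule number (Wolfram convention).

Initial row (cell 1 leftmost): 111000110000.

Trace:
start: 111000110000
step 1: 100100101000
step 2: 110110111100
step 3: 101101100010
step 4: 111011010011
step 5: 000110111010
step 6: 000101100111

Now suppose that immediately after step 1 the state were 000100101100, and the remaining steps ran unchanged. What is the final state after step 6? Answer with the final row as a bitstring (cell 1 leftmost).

state after step 1 := 000100101100
step 2: 000110111010
step 3: 000101100111
step 4: 100111010100
step 5: 110100111110
step 6: 101110100001

101110100001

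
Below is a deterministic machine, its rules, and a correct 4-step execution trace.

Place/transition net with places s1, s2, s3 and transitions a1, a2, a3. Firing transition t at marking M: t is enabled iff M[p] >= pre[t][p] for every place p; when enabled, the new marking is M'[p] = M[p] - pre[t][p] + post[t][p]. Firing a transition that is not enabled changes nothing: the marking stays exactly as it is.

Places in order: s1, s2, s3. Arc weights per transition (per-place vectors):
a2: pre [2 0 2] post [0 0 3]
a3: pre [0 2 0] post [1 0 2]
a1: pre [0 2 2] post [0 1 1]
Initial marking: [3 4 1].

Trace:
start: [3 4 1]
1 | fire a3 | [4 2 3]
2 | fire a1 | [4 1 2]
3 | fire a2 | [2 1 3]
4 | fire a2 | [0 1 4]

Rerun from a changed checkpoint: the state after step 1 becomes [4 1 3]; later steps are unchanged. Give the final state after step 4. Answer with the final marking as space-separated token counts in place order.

0 1 5

state after step 1 := [4 1 3]
2 | fire a1 | [4 1 3]
3 | fire a2 | [2 1 4]
4 | fire a2 | [0 1 5]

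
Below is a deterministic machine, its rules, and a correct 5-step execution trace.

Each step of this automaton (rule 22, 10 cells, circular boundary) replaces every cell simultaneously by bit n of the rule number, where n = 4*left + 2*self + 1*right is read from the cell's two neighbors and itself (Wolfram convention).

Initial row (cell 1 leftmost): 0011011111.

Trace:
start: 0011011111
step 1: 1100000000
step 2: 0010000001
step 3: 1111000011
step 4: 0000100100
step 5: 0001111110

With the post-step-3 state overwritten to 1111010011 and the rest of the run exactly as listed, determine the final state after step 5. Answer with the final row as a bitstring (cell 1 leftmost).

0000100010

state after step 3 := 1111010011
step 4: 0000011100
step 5: 0000100010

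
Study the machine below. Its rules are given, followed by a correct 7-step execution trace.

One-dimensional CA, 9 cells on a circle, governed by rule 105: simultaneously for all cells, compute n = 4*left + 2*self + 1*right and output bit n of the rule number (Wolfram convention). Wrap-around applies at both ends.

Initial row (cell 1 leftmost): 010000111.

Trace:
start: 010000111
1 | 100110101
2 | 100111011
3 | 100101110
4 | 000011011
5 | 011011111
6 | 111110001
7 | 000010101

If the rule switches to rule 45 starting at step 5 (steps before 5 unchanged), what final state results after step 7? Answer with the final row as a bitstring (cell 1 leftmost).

011100001

(re-executing steps 5..7 under rule 45; state before step 5: 000011011)
5 | 011010110
6 | 010111100
7 | 011100001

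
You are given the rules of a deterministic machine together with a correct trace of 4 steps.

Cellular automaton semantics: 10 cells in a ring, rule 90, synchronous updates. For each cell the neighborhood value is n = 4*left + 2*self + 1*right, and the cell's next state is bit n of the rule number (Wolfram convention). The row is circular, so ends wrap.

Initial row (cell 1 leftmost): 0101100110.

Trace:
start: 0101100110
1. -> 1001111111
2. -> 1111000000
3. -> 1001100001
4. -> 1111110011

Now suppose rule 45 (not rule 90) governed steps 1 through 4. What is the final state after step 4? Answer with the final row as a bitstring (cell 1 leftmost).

(re-executing steps 1..4 under rule 45; state before step 1: 0101100110)
1. -> 0111000100
2. -> 0100010101
3. -> 1101011111
4. -> 0011110000

0011110000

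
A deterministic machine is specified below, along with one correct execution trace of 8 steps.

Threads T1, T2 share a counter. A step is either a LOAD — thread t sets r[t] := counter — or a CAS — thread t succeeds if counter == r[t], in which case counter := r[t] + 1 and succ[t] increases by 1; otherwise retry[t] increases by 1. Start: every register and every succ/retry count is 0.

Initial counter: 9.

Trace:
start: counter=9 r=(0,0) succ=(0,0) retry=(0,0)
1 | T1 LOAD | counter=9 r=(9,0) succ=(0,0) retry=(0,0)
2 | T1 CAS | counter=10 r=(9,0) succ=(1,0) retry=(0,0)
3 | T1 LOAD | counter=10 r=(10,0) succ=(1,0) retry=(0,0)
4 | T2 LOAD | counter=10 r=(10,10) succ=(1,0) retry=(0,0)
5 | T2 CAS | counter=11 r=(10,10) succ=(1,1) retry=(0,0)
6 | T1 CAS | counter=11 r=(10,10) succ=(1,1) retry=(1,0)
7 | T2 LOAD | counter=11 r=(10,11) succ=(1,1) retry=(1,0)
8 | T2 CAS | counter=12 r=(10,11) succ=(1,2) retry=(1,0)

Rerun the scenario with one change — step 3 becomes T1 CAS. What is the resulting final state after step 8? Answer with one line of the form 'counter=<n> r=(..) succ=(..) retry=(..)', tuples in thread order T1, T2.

counter=12 r=(9,11) succ=(1,2) retry=(2,0)

(re-executing from step 3 with the substitution; state before step 3: counter=10 r=(9,0) succ=(1,0) retry=(0,0))
3 | T1 CAS | counter=10 r=(9,0) succ=(1,0) retry=(1,0)
4 | T2 LOAD | counter=10 r=(9,10) succ=(1,0) retry=(1,0)
5 | T2 CAS | counter=11 r=(9,10) succ=(1,1) retry=(1,0)
6 | T1 CAS | counter=11 r=(9,10) succ=(1,1) retry=(2,0)
7 | T2 LOAD | counter=11 r=(9,11) succ=(1,1) retry=(2,0)
8 | T2 CAS | counter=12 r=(9,11) succ=(1,2) retry=(2,0)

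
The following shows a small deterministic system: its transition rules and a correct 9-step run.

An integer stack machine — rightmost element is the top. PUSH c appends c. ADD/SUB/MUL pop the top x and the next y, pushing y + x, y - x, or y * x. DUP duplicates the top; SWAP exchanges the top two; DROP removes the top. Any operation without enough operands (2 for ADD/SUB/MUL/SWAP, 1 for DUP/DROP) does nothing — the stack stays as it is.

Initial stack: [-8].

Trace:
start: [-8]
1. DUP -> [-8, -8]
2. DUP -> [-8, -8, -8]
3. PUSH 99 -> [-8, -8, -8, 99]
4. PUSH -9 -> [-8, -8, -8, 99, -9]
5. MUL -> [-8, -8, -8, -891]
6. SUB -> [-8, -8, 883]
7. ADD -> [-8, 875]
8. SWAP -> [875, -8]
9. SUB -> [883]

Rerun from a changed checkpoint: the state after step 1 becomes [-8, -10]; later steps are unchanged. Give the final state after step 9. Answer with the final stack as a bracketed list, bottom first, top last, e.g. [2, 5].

[879]

state after step 1 := [-8, -10]
2. DUP -> [-8, -10, -10]
3. PUSH 99 -> [-8, -10, -10, 99]
4. PUSH -9 -> [-8, -10, -10, 99, -9]
5. MUL -> [-8, -10, -10, -891]
6. SUB -> [-8, -10, 881]
7. ADD -> [-8, 871]
8. SWAP -> [871, -8]
9. SUB -> [879]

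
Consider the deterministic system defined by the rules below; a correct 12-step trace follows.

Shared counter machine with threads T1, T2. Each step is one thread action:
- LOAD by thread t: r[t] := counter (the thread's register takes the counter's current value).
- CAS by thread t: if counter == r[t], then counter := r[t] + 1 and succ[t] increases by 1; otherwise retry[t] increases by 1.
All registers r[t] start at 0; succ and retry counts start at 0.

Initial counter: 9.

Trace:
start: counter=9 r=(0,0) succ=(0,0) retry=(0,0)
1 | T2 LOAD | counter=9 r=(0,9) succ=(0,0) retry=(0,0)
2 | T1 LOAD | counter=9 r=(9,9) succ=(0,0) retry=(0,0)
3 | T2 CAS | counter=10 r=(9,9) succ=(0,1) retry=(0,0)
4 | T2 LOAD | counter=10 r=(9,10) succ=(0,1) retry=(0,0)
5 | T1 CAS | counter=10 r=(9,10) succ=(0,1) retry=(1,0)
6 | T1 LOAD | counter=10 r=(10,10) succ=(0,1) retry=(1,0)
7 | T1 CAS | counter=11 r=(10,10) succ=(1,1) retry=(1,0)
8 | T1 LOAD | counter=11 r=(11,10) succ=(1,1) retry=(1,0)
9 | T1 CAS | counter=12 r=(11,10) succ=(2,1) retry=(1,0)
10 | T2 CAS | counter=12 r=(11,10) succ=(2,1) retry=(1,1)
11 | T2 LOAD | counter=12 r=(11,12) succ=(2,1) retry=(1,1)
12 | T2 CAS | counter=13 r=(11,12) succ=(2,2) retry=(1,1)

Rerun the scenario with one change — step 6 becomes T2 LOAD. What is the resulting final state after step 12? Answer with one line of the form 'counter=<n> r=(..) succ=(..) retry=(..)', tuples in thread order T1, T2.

counter=12 r=(10,11) succ=(1,2) retry=(2,1)

(re-executing from step 6 with the substitution; state before step 6: counter=10 r=(9,10) succ=(0,1) retry=(1,0))
6 | T2 LOAD | counter=10 r=(9,10) succ=(0,1) retry=(1,0)
7 | T1 CAS | counter=10 r=(9,10) succ=(0,1) retry=(2,0)
8 | T1 LOAD | counter=10 r=(10,10) succ=(0,1) retry=(2,0)
9 | T1 CAS | counter=11 r=(10,10) succ=(1,1) retry=(2,0)
10 | T2 CAS | counter=11 r=(10,10) succ=(1,1) retry=(2,1)
11 | T2 LOAD | counter=11 r=(10,11) succ=(1,1) retry=(2,1)
12 | T2 CAS | counter=12 r=(10,11) succ=(1,2) retry=(2,1)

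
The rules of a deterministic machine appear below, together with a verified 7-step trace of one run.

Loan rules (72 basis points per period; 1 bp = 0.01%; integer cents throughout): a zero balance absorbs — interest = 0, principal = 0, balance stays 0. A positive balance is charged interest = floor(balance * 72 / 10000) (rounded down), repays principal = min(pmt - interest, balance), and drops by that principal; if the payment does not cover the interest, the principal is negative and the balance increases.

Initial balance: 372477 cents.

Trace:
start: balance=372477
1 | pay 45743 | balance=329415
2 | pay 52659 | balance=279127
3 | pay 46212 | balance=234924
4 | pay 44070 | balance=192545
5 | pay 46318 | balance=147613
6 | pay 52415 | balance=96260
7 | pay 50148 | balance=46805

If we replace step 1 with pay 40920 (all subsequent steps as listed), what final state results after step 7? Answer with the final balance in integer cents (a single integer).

51840

(re-executing from step 1 with the substitution; state before step 1: balance=372477)
1 | pay 40920 | balance=334238
2 | pay 52659 | balance=283985
3 | pay 46212 | balance=239817
4 | pay 44070 | balance=197473
5 | pay 46318 | balance=152576
6 | pay 52415 | balance=101259
7 | pay 50148 | balance=51840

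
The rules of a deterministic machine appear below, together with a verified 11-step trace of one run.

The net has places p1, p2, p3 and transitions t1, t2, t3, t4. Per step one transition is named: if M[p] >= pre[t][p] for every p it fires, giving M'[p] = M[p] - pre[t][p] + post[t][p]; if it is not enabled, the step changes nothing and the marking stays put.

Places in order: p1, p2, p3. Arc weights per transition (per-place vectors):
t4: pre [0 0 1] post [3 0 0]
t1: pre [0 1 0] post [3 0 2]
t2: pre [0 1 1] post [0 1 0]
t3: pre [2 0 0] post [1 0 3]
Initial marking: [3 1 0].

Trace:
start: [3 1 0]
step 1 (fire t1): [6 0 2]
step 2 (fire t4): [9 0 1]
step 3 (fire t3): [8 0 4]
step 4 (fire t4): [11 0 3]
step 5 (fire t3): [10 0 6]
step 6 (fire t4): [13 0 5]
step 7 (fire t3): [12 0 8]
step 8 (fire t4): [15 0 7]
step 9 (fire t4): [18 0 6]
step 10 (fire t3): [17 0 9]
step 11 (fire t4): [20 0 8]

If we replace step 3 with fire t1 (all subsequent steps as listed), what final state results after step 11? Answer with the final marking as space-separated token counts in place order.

21 0 5

(re-executing from step 3 with the substitution; state before step 3: [9 0 1])
step 3 (fire t1): [9 0 1]
step 4 (fire t4): [12 0 0]
step 5 (fire t3): [11 0 3]
step 6 (fire t4): [14 0 2]
step 7 (fire t3): [13 0 5]
step 8 (fire t4): [16 0 4]
step 9 (fire t4): [19 0 3]
step 10 (fire t3): [18 0 6]
step 11 (fire t4): [21 0 5]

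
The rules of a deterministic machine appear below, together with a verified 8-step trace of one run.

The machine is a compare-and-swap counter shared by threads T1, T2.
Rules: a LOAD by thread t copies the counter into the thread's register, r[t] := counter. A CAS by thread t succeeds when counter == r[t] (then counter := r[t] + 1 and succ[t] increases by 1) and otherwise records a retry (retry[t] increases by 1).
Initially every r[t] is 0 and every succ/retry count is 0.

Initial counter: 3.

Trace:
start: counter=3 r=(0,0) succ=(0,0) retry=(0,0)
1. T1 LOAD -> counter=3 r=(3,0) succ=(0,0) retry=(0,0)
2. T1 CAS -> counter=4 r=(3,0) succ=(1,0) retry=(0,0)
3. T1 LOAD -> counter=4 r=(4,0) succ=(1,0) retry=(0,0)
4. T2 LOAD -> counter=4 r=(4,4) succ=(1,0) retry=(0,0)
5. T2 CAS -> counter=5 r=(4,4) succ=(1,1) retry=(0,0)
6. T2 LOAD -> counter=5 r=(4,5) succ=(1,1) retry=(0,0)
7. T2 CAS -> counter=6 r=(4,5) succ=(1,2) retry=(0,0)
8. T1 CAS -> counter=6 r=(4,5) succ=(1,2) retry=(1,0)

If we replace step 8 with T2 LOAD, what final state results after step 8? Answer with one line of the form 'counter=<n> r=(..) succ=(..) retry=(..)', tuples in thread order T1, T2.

(re-executing from step 8 with the substitution; state before step 8: counter=6 r=(4,5) succ=(1,2) retry=(0,0))
8. T2 LOAD -> counter=6 r=(4,6) succ=(1,2) retry=(0,0)

counter=6 r=(4,6) succ=(1,2) retry=(0,0)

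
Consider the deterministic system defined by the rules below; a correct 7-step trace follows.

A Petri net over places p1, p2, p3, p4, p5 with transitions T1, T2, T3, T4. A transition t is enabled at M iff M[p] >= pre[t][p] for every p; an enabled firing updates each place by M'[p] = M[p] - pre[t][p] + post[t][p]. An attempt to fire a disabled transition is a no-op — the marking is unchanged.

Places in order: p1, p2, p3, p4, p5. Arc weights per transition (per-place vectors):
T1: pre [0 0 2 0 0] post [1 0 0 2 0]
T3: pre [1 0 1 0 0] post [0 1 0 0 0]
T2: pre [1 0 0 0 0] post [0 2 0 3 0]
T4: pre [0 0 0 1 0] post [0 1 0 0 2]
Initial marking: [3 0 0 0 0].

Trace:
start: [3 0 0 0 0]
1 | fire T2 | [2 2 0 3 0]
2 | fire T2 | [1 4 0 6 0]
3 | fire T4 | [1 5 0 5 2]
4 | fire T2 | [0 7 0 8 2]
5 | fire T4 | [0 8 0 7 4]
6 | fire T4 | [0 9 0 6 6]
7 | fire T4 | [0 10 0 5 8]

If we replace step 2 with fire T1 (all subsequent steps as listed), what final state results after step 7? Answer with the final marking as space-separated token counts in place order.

(re-executing from step 2 with the substitution; state before step 2: [2 2 0 3 0])
2 | fire T1 | [2 2 0 3 0]
3 | fire T4 | [2 3 0 2 2]
4 | fire T2 | [1 5 0 5 2]
5 | fire T4 | [1 6 0 4 4]
6 | fire T4 | [1 7 0 3 6]
7 | fire T4 | [1 8 0 2 8]

1 8 0 2 8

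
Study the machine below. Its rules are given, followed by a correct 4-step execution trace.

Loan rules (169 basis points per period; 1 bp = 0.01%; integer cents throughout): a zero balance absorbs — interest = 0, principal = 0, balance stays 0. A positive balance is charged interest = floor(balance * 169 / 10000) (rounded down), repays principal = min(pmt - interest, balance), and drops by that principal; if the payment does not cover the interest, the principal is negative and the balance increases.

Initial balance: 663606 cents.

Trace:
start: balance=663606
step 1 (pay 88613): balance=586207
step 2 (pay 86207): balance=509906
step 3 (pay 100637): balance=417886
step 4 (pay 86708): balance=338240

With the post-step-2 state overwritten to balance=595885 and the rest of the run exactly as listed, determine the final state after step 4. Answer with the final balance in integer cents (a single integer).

427149

state after step 2 := balance=595885
step 3 (pay 100637): balance=505318
step 4 (pay 86708): balance=427149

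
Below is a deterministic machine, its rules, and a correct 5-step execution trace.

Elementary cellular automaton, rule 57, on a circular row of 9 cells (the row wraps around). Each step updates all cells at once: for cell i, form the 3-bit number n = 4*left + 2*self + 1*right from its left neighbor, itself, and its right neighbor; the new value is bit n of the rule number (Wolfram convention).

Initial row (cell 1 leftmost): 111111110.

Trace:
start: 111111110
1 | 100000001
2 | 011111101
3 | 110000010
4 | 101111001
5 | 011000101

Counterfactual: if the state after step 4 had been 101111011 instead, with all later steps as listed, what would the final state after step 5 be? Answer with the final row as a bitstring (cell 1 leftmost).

011000110

state after step 4 := 101111011
5 | 011000110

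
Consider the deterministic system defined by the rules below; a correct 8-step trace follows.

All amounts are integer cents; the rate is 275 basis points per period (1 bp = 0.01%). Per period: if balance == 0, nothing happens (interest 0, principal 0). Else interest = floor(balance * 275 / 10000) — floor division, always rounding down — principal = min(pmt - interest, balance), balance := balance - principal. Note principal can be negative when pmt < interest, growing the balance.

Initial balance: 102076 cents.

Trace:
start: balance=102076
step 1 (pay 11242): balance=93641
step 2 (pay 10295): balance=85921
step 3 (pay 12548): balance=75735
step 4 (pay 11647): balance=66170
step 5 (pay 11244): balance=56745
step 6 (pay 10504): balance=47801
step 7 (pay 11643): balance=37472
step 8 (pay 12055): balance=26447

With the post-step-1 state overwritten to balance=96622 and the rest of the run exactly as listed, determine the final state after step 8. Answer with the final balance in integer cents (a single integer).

state after step 1 := balance=96622
step 2 (pay 10295): balance=88984
step 3 (pay 12548): balance=78883
step 4 (pay 11647): balance=69405
step 5 (pay 11244): balance=60069
step 6 (pay 10504): balance=51216
step 7 (pay 11643): balance=40981
step 8 (pay 12055): balance=30052

30052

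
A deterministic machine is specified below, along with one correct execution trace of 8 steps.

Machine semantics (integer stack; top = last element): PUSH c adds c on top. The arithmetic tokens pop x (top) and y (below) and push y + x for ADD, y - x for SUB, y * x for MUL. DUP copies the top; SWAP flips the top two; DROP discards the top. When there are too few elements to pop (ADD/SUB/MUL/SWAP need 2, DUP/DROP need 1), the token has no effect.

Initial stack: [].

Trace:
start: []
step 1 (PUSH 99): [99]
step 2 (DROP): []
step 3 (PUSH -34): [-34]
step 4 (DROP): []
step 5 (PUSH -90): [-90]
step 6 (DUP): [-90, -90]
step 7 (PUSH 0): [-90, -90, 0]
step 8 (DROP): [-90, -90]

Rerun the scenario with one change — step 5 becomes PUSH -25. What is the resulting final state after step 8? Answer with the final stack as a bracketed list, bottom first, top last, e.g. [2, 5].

(re-executing from step 5 with the substitution; state before step 5: [])
step 5 (PUSH -25): [-25]
step 6 (DUP): [-25, -25]
step 7 (PUSH 0): [-25, -25, 0]
step 8 (DROP): [-25, -25]

[-25, -25]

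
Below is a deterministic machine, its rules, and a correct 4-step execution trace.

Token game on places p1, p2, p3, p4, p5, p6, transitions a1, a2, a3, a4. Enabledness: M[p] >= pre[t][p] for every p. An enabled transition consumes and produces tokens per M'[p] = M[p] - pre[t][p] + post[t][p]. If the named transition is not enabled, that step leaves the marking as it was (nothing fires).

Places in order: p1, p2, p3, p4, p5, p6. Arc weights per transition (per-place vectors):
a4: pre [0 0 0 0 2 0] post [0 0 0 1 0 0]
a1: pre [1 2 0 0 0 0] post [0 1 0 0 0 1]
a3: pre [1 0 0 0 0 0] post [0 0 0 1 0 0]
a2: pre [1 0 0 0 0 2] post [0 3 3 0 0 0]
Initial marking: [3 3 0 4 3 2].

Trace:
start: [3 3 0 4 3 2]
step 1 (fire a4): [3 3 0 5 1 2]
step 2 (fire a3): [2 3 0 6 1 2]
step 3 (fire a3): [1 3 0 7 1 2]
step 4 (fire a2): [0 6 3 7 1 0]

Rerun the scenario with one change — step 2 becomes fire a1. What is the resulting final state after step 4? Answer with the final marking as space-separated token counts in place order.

0 5 3 6 1 1

(re-executing from step 2 with the substitution; state before step 2: [3 3 0 5 1 2])
step 2 (fire a1): [2 2 0 5 1 3]
step 3 (fire a3): [1 2 0 6 1 3]
step 4 (fire a2): [0 5 3 6 1 1]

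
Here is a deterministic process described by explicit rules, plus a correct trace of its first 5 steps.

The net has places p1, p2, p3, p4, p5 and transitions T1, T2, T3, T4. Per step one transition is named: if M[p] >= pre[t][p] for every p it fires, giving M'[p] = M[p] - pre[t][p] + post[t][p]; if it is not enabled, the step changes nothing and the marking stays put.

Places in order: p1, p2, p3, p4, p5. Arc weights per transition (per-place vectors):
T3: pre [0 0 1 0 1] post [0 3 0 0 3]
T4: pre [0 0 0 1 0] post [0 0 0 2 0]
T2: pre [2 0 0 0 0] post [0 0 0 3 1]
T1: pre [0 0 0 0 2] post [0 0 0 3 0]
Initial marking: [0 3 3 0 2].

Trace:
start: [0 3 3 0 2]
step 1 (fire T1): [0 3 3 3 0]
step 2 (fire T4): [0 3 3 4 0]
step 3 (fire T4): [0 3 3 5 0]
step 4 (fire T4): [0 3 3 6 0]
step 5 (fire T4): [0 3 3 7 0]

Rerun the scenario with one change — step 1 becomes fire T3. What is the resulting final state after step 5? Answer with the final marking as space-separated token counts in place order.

0 6 2 0 4

(re-executing from step 1 with the substitution; state before step 1: [0 3 3 0 2])
step 1 (fire T3): [0 6 2 0 4]
step 2 (fire T4): [0 6 2 0 4]
step 3 (fire T4): [0 6 2 0 4]
step 4 (fire T4): [0 6 2 0 4]
step 5 (fire T4): [0 6 2 0 4]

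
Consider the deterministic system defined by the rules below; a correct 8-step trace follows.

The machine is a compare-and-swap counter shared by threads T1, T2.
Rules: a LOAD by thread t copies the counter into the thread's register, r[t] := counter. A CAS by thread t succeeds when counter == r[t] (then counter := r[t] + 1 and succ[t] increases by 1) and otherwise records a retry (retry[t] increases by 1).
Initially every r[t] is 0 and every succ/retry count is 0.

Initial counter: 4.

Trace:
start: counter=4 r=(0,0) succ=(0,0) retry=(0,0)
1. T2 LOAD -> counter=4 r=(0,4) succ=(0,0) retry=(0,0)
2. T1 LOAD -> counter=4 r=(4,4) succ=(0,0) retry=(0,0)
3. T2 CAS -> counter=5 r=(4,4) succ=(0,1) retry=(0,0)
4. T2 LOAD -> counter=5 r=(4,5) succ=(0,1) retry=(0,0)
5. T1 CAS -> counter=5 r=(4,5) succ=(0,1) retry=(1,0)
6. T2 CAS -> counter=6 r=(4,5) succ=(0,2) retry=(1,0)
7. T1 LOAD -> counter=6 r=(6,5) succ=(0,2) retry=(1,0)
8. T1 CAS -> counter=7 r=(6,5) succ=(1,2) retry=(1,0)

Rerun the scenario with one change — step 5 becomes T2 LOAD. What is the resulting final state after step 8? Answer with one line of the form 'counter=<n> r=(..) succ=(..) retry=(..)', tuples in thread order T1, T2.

counter=7 r=(6,5) succ=(1,2) retry=(0,0)

(re-executing from step 5 with the substitution; state before step 5: counter=5 r=(4,5) succ=(0,1) retry=(0,0))
5. T2 LOAD -> counter=5 r=(4,5) succ=(0,1) retry=(0,0)
6. T2 CAS -> counter=6 r=(4,5) succ=(0,2) retry=(0,0)
7. T1 LOAD -> counter=6 r=(6,5) succ=(0,2) retry=(0,0)
8. T1 CAS -> counter=7 r=(6,5) succ=(1,2) retry=(0,0)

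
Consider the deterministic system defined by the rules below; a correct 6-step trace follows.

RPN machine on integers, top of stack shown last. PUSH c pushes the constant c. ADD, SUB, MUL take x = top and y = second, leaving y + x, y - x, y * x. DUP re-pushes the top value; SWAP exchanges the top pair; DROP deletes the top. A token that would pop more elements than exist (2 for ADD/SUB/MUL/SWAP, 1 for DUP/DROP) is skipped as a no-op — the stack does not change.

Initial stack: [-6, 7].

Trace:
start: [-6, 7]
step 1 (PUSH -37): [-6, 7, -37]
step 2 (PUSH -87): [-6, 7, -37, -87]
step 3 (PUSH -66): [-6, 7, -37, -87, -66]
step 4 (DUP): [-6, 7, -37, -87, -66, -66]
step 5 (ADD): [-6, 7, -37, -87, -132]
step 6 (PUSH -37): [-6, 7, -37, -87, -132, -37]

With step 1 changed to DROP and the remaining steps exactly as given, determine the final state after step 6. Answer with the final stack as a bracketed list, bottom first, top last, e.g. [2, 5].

(re-executing from step 1 with the substitution; state before step 1: [-6, 7])
step 1 (DROP): [-6]
step 2 (PUSH -87): [-6, -87]
step 3 (PUSH -66): [-6, -87, -66]
step 4 (DUP): [-6, -87, -66, -66]
step 5 (ADD): [-6, -87, -132]
step 6 (PUSH -37): [-6, -87, -132, -37]

[-6, -87, -132, -37]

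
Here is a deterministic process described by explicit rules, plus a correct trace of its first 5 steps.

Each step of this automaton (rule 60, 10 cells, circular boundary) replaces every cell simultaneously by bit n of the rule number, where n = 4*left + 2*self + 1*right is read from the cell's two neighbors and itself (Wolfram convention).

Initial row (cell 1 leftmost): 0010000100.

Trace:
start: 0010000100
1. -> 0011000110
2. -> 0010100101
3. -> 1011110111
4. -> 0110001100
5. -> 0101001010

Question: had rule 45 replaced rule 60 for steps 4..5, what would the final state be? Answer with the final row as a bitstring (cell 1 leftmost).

0100101001

(re-executing steps 4..5 under rule 45; state before step 4: 1011110111)
4. -> 0110001100
5. -> 0100101001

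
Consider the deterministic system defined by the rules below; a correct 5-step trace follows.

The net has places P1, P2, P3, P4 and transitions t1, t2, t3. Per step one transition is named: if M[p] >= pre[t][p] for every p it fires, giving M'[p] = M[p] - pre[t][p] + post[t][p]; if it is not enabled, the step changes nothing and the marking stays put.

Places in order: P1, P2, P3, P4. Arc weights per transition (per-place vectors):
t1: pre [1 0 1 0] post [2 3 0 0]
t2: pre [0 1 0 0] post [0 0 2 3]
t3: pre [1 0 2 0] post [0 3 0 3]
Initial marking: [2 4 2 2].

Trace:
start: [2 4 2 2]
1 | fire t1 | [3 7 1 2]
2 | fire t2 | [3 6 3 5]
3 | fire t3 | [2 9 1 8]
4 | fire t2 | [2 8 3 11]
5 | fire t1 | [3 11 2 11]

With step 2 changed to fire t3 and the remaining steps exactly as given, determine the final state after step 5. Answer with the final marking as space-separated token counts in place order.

(re-executing from step 2 with the substitution; state before step 2: [3 7 1 2])
2 | fire t3 | [3 7 1 2]
3 | fire t3 | [3 7 1 2]
4 | fire t2 | [3 6 3 5]
5 | fire t1 | [4 9 2 5]

4 9 2 5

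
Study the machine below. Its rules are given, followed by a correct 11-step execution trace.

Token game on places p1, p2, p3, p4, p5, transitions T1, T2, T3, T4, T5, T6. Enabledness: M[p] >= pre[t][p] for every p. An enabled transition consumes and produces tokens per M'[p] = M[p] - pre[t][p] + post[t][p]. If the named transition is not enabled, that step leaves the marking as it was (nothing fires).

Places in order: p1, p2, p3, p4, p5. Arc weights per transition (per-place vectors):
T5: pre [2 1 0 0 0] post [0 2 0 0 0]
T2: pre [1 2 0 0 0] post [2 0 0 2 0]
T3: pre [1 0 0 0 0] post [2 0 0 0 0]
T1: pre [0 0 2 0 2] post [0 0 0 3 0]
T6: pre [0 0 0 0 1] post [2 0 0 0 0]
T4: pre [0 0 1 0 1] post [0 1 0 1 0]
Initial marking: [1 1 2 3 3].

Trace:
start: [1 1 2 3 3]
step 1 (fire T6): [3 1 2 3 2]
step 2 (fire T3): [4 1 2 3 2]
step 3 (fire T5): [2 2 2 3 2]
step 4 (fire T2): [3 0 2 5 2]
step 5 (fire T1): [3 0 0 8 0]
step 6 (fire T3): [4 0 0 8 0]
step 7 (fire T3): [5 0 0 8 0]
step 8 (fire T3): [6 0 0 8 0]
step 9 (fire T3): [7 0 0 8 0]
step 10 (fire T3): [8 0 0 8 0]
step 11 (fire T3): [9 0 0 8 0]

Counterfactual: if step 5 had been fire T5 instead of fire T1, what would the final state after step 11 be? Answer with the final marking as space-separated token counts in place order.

(re-executing from step 5 with the substitution; state before step 5: [3 0 2 5 2])
step 5 (fire T5): [3 0 2 5 2]
step 6 (fire T3): [4 0 2 5 2]
step 7 (fire T3): [5 0 2 5 2]
step 8 (fire T3): [6 0 2 5 2]
step 9 (fire T3): [7 0 2 5 2]
step 10 (fire T3): [8 0 2 5 2]
step 11 (fire T3): [9 0 2 5 2]

9 0 2 5 2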